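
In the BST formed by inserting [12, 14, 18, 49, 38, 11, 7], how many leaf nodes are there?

Tree built from: [12, 14, 18, 49, 38, 11, 7]
Tree (level-order array): [12, 11, 14, 7, None, None, 18, None, None, None, 49, 38]
Rule: A leaf has 0 children.
Per-node child counts:
  node 12: 2 child(ren)
  node 11: 1 child(ren)
  node 7: 0 child(ren)
  node 14: 1 child(ren)
  node 18: 1 child(ren)
  node 49: 1 child(ren)
  node 38: 0 child(ren)
Matching nodes: [7, 38]
Count of leaf nodes: 2


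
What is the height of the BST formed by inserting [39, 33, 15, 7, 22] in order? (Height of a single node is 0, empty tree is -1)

Insertion order: [39, 33, 15, 7, 22]
Tree (level-order array): [39, 33, None, 15, None, 7, 22]
Compute height bottom-up (empty subtree = -1):
  height(7) = 1 + max(-1, -1) = 0
  height(22) = 1 + max(-1, -1) = 0
  height(15) = 1 + max(0, 0) = 1
  height(33) = 1 + max(1, -1) = 2
  height(39) = 1 + max(2, -1) = 3
Height = 3


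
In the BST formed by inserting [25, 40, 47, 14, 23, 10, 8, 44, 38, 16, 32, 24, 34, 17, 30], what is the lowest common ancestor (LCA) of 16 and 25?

Tree insertion order: [25, 40, 47, 14, 23, 10, 8, 44, 38, 16, 32, 24, 34, 17, 30]
Tree (level-order array): [25, 14, 40, 10, 23, 38, 47, 8, None, 16, 24, 32, None, 44, None, None, None, None, 17, None, None, 30, 34]
In a BST, the LCA of p=16, q=25 is the first node v on the
root-to-leaf path with p <= v <= q (go left if both < v, right if both > v).
Walk from root:
  at 25: 16 <= 25 <= 25, this is the LCA
LCA = 25


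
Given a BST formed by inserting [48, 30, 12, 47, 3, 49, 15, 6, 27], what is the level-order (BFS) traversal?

Tree insertion order: [48, 30, 12, 47, 3, 49, 15, 6, 27]
Tree (level-order array): [48, 30, 49, 12, 47, None, None, 3, 15, None, None, None, 6, None, 27]
BFS from the root, enqueuing left then right child of each popped node:
  queue [48] -> pop 48, enqueue [30, 49], visited so far: [48]
  queue [30, 49] -> pop 30, enqueue [12, 47], visited so far: [48, 30]
  queue [49, 12, 47] -> pop 49, enqueue [none], visited so far: [48, 30, 49]
  queue [12, 47] -> pop 12, enqueue [3, 15], visited so far: [48, 30, 49, 12]
  queue [47, 3, 15] -> pop 47, enqueue [none], visited so far: [48, 30, 49, 12, 47]
  queue [3, 15] -> pop 3, enqueue [6], visited so far: [48, 30, 49, 12, 47, 3]
  queue [15, 6] -> pop 15, enqueue [27], visited so far: [48, 30, 49, 12, 47, 3, 15]
  queue [6, 27] -> pop 6, enqueue [none], visited so far: [48, 30, 49, 12, 47, 3, 15, 6]
  queue [27] -> pop 27, enqueue [none], visited so far: [48, 30, 49, 12, 47, 3, 15, 6, 27]
Result: [48, 30, 49, 12, 47, 3, 15, 6, 27]


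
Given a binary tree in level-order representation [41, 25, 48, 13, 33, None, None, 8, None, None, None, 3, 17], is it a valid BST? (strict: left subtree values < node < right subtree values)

Level-order array: [41, 25, 48, 13, 33, None, None, 8, None, None, None, 3, 17]
Validate using subtree bounds (lo, hi): at each node, require lo < value < hi,
then recurse left with hi=value and right with lo=value.
Preorder trace (stopping at first violation):
  at node 41 with bounds (-inf, +inf): OK
  at node 25 with bounds (-inf, 41): OK
  at node 13 with bounds (-inf, 25): OK
  at node 8 with bounds (-inf, 13): OK
  at node 3 with bounds (-inf, 8): OK
  at node 17 with bounds (8, 13): VIOLATION
Node 17 violates its bound: not (8 < 17 < 13).
Result: Not a valid BST


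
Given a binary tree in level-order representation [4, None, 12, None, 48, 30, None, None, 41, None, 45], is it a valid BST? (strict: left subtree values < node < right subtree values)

Level-order array: [4, None, 12, None, 48, 30, None, None, 41, None, 45]
Validate using subtree bounds (lo, hi): at each node, require lo < value < hi,
then recurse left with hi=value and right with lo=value.
Preorder trace (stopping at first violation):
  at node 4 with bounds (-inf, +inf): OK
  at node 12 with bounds (4, +inf): OK
  at node 48 with bounds (12, +inf): OK
  at node 30 with bounds (12, 48): OK
  at node 41 with bounds (30, 48): OK
  at node 45 with bounds (41, 48): OK
No violation found at any node.
Result: Valid BST


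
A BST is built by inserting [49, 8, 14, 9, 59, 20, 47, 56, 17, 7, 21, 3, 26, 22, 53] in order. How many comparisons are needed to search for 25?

Search path for 25: 49 -> 8 -> 14 -> 20 -> 47 -> 21 -> 26 -> 22
Found: False
Comparisons: 8


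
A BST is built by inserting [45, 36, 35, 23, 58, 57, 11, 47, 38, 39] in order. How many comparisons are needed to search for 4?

Search path for 4: 45 -> 36 -> 35 -> 23 -> 11
Found: False
Comparisons: 5


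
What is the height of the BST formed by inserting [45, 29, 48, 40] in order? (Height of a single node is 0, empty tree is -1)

Insertion order: [45, 29, 48, 40]
Tree (level-order array): [45, 29, 48, None, 40]
Compute height bottom-up (empty subtree = -1):
  height(40) = 1 + max(-1, -1) = 0
  height(29) = 1 + max(-1, 0) = 1
  height(48) = 1 + max(-1, -1) = 0
  height(45) = 1 + max(1, 0) = 2
Height = 2


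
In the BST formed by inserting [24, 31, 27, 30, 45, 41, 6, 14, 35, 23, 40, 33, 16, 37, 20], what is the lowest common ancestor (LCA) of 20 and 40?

Tree insertion order: [24, 31, 27, 30, 45, 41, 6, 14, 35, 23, 40, 33, 16, 37, 20]
Tree (level-order array): [24, 6, 31, None, 14, 27, 45, None, 23, None, 30, 41, None, 16, None, None, None, 35, None, None, 20, 33, 40, None, None, None, None, 37]
In a BST, the LCA of p=20, q=40 is the first node v on the
root-to-leaf path with p <= v <= q (go left if both < v, right if both > v).
Walk from root:
  at 24: 20 <= 24 <= 40, this is the LCA
LCA = 24


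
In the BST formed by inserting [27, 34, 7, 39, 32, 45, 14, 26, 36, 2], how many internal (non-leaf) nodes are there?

Tree built from: [27, 34, 7, 39, 32, 45, 14, 26, 36, 2]
Tree (level-order array): [27, 7, 34, 2, 14, 32, 39, None, None, None, 26, None, None, 36, 45]
Rule: An internal node has at least one child.
Per-node child counts:
  node 27: 2 child(ren)
  node 7: 2 child(ren)
  node 2: 0 child(ren)
  node 14: 1 child(ren)
  node 26: 0 child(ren)
  node 34: 2 child(ren)
  node 32: 0 child(ren)
  node 39: 2 child(ren)
  node 36: 0 child(ren)
  node 45: 0 child(ren)
Matching nodes: [27, 7, 14, 34, 39]
Count of internal (non-leaf) nodes: 5


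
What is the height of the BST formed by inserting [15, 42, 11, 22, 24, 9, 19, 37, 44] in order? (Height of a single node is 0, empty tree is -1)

Insertion order: [15, 42, 11, 22, 24, 9, 19, 37, 44]
Tree (level-order array): [15, 11, 42, 9, None, 22, 44, None, None, 19, 24, None, None, None, None, None, 37]
Compute height bottom-up (empty subtree = -1):
  height(9) = 1 + max(-1, -1) = 0
  height(11) = 1 + max(0, -1) = 1
  height(19) = 1 + max(-1, -1) = 0
  height(37) = 1 + max(-1, -1) = 0
  height(24) = 1 + max(-1, 0) = 1
  height(22) = 1 + max(0, 1) = 2
  height(44) = 1 + max(-1, -1) = 0
  height(42) = 1 + max(2, 0) = 3
  height(15) = 1 + max(1, 3) = 4
Height = 4


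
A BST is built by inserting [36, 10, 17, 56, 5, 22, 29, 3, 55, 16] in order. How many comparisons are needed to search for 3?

Search path for 3: 36 -> 10 -> 5 -> 3
Found: True
Comparisons: 4


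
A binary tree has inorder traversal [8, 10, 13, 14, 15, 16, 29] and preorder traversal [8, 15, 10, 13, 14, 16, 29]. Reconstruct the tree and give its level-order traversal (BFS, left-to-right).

Inorder:  [8, 10, 13, 14, 15, 16, 29]
Preorder: [8, 15, 10, 13, 14, 16, 29]
Algorithm: preorder visits root first, so consume preorder in order;
for each root, split the current inorder slice at that value into
left-subtree inorder and right-subtree inorder, then recurse.
Recursive splits:
  root=8; inorder splits into left=[], right=[10, 13, 14, 15, 16, 29]
  root=15; inorder splits into left=[10, 13, 14], right=[16, 29]
  root=10; inorder splits into left=[], right=[13, 14]
  root=13; inorder splits into left=[], right=[14]
  root=14; inorder splits into left=[], right=[]
  root=16; inorder splits into left=[], right=[29]
  root=29; inorder splits into left=[], right=[]
Reconstructed level-order: [8, 15, 10, 16, 13, 29, 14]


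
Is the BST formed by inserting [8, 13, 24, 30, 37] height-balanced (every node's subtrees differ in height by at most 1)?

Tree (level-order array): [8, None, 13, None, 24, None, 30, None, 37]
Definition: a tree is height-balanced if, at every node, |h(left) - h(right)| <= 1 (empty subtree has height -1).
Bottom-up per-node check:
  node 37: h_left=-1, h_right=-1, diff=0 [OK], height=0
  node 30: h_left=-1, h_right=0, diff=1 [OK], height=1
  node 24: h_left=-1, h_right=1, diff=2 [FAIL (|-1-1|=2 > 1)], height=2
  node 13: h_left=-1, h_right=2, diff=3 [FAIL (|-1-2|=3 > 1)], height=3
  node 8: h_left=-1, h_right=3, diff=4 [FAIL (|-1-3|=4 > 1)], height=4
Node 24 violates the condition: |-1 - 1| = 2 > 1.
Result: Not balanced


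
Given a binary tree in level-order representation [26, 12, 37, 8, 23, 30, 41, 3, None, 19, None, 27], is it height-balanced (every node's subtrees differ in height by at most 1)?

Tree (level-order array): [26, 12, 37, 8, 23, 30, 41, 3, None, 19, None, 27]
Definition: a tree is height-balanced if, at every node, |h(left) - h(right)| <= 1 (empty subtree has height -1).
Bottom-up per-node check:
  node 3: h_left=-1, h_right=-1, diff=0 [OK], height=0
  node 8: h_left=0, h_right=-1, diff=1 [OK], height=1
  node 19: h_left=-1, h_right=-1, diff=0 [OK], height=0
  node 23: h_left=0, h_right=-1, diff=1 [OK], height=1
  node 12: h_left=1, h_right=1, diff=0 [OK], height=2
  node 27: h_left=-1, h_right=-1, diff=0 [OK], height=0
  node 30: h_left=0, h_right=-1, diff=1 [OK], height=1
  node 41: h_left=-1, h_right=-1, diff=0 [OK], height=0
  node 37: h_left=1, h_right=0, diff=1 [OK], height=2
  node 26: h_left=2, h_right=2, diff=0 [OK], height=3
All nodes satisfy the balance condition.
Result: Balanced


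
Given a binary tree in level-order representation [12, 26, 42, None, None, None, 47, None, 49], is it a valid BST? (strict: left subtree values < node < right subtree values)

Level-order array: [12, 26, 42, None, None, None, 47, None, 49]
Validate using subtree bounds (lo, hi): at each node, require lo < value < hi,
then recurse left with hi=value and right with lo=value.
Preorder trace (stopping at first violation):
  at node 12 with bounds (-inf, +inf): OK
  at node 26 with bounds (-inf, 12): VIOLATION
Node 26 violates its bound: not (-inf < 26 < 12).
Result: Not a valid BST


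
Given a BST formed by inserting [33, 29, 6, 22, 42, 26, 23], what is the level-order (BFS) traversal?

Tree insertion order: [33, 29, 6, 22, 42, 26, 23]
Tree (level-order array): [33, 29, 42, 6, None, None, None, None, 22, None, 26, 23]
BFS from the root, enqueuing left then right child of each popped node:
  queue [33] -> pop 33, enqueue [29, 42], visited so far: [33]
  queue [29, 42] -> pop 29, enqueue [6], visited so far: [33, 29]
  queue [42, 6] -> pop 42, enqueue [none], visited so far: [33, 29, 42]
  queue [6] -> pop 6, enqueue [22], visited so far: [33, 29, 42, 6]
  queue [22] -> pop 22, enqueue [26], visited so far: [33, 29, 42, 6, 22]
  queue [26] -> pop 26, enqueue [23], visited so far: [33, 29, 42, 6, 22, 26]
  queue [23] -> pop 23, enqueue [none], visited so far: [33, 29, 42, 6, 22, 26, 23]
Result: [33, 29, 42, 6, 22, 26, 23]


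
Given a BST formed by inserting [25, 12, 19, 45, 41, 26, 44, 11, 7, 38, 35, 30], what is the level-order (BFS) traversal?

Tree insertion order: [25, 12, 19, 45, 41, 26, 44, 11, 7, 38, 35, 30]
Tree (level-order array): [25, 12, 45, 11, 19, 41, None, 7, None, None, None, 26, 44, None, None, None, 38, None, None, 35, None, 30]
BFS from the root, enqueuing left then right child of each popped node:
  queue [25] -> pop 25, enqueue [12, 45], visited so far: [25]
  queue [12, 45] -> pop 12, enqueue [11, 19], visited so far: [25, 12]
  queue [45, 11, 19] -> pop 45, enqueue [41], visited so far: [25, 12, 45]
  queue [11, 19, 41] -> pop 11, enqueue [7], visited so far: [25, 12, 45, 11]
  queue [19, 41, 7] -> pop 19, enqueue [none], visited so far: [25, 12, 45, 11, 19]
  queue [41, 7] -> pop 41, enqueue [26, 44], visited so far: [25, 12, 45, 11, 19, 41]
  queue [7, 26, 44] -> pop 7, enqueue [none], visited so far: [25, 12, 45, 11, 19, 41, 7]
  queue [26, 44] -> pop 26, enqueue [38], visited so far: [25, 12, 45, 11, 19, 41, 7, 26]
  queue [44, 38] -> pop 44, enqueue [none], visited so far: [25, 12, 45, 11, 19, 41, 7, 26, 44]
  queue [38] -> pop 38, enqueue [35], visited so far: [25, 12, 45, 11, 19, 41, 7, 26, 44, 38]
  queue [35] -> pop 35, enqueue [30], visited so far: [25, 12, 45, 11, 19, 41, 7, 26, 44, 38, 35]
  queue [30] -> pop 30, enqueue [none], visited so far: [25, 12, 45, 11, 19, 41, 7, 26, 44, 38, 35, 30]
Result: [25, 12, 45, 11, 19, 41, 7, 26, 44, 38, 35, 30]


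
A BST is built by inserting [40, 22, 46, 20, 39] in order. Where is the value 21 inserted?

Starting tree (level order): [40, 22, 46, 20, 39]
Insertion path: 40 -> 22 -> 20
Result: insert 21 as right child of 20
Final tree (level order): [40, 22, 46, 20, 39, None, None, None, 21]


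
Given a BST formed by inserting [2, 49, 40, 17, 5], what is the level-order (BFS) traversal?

Tree insertion order: [2, 49, 40, 17, 5]
Tree (level-order array): [2, None, 49, 40, None, 17, None, 5]
BFS from the root, enqueuing left then right child of each popped node:
  queue [2] -> pop 2, enqueue [49], visited so far: [2]
  queue [49] -> pop 49, enqueue [40], visited so far: [2, 49]
  queue [40] -> pop 40, enqueue [17], visited so far: [2, 49, 40]
  queue [17] -> pop 17, enqueue [5], visited so far: [2, 49, 40, 17]
  queue [5] -> pop 5, enqueue [none], visited so far: [2, 49, 40, 17, 5]
Result: [2, 49, 40, 17, 5]


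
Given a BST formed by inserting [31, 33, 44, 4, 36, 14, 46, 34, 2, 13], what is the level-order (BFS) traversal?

Tree insertion order: [31, 33, 44, 4, 36, 14, 46, 34, 2, 13]
Tree (level-order array): [31, 4, 33, 2, 14, None, 44, None, None, 13, None, 36, 46, None, None, 34]
BFS from the root, enqueuing left then right child of each popped node:
  queue [31] -> pop 31, enqueue [4, 33], visited so far: [31]
  queue [4, 33] -> pop 4, enqueue [2, 14], visited so far: [31, 4]
  queue [33, 2, 14] -> pop 33, enqueue [44], visited so far: [31, 4, 33]
  queue [2, 14, 44] -> pop 2, enqueue [none], visited so far: [31, 4, 33, 2]
  queue [14, 44] -> pop 14, enqueue [13], visited so far: [31, 4, 33, 2, 14]
  queue [44, 13] -> pop 44, enqueue [36, 46], visited so far: [31, 4, 33, 2, 14, 44]
  queue [13, 36, 46] -> pop 13, enqueue [none], visited so far: [31, 4, 33, 2, 14, 44, 13]
  queue [36, 46] -> pop 36, enqueue [34], visited so far: [31, 4, 33, 2, 14, 44, 13, 36]
  queue [46, 34] -> pop 46, enqueue [none], visited so far: [31, 4, 33, 2, 14, 44, 13, 36, 46]
  queue [34] -> pop 34, enqueue [none], visited so far: [31, 4, 33, 2, 14, 44, 13, 36, 46, 34]
Result: [31, 4, 33, 2, 14, 44, 13, 36, 46, 34]


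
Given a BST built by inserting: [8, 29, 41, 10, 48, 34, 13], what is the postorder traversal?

Tree insertion order: [8, 29, 41, 10, 48, 34, 13]
Tree (level-order array): [8, None, 29, 10, 41, None, 13, 34, 48]
Postorder traversal: [13, 10, 34, 48, 41, 29, 8]


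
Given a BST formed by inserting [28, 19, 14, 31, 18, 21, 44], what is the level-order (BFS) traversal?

Tree insertion order: [28, 19, 14, 31, 18, 21, 44]
Tree (level-order array): [28, 19, 31, 14, 21, None, 44, None, 18]
BFS from the root, enqueuing left then right child of each popped node:
  queue [28] -> pop 28, enqueue [19, 31], visited so far: [28]
  queue [19, 31] -> pop 19, enqueue [14, 21], visited so far: [28, 19]
  queue [31, 14, 21] -> pop 31, enqueue [44], visited so far: [28, 19, 31]
  queue [14, 21, 44] -> pop 14, enqueue [18], visited so far: [28, 19, 31, 14]
  queue [21, 44, 18] -> pop 21, enqueue [none], visited so far: [28, 19, 31, 14, 21]
  queue [44, 18] -> pop 44, enqueue [none], visited so far: [28, 19, 31, 14, 21, 44]
  queue [18] -> pop 18, enqueue [none], visited so far: [28, 19, 31, 14, 21, 44, 18]
Result: [28, 19, 31, 14, 21, 44, 18]


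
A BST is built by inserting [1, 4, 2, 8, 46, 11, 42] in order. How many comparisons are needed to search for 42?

Search path for 42: 1 -> 4 -> 8 -> 46 -> 11 -> 42
Found: True
Comparisons: 6


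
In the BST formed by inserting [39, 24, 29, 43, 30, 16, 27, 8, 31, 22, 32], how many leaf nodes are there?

Tree built from: [39, 24, 29, 43, 30, 16, 27, 8, 31, 22, 32]
Tree (level-order array): [39, 24, 43, 16, 29, None, None, 8, 22, 27, 30, None, None, None, None, None, None, None, 31, None, 32]
Rule: A leaf has 0 children.
Per-node child counts:
  node 39: 2 child(ren)
  node 24: 2 child(ren)
  node 16: 2 child(ren)
  node 8: 0 child(ren)
  node 22: 0 child(ren)
  node 29: 2 child(ren)
  node 27: 0 child(ren)
  node 30: 1 child(ren)
  node 31: 1 child(ren)
  node 32: 0 child(ren)
  node 43: 0 child(ren)
Matching nodes: [8, 22, 27, 32, 43]
Count of leaf nodes: 5


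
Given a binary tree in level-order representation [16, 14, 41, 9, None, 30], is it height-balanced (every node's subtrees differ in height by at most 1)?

Tree (level-order array): [16, 14, 41, 9, None, 30]
Definition: a tree is height-balanced if, at every node, |h(left) - h(right)| <= 1 (empty subtree has height -1).
Bottom-up per-node check:
  node 9: h_left=-1, h_right=-1, diff=0 [OK], height=0
  node 14: h_left=0, h_right=-1, diff=1 [OK], height=1
  node 30: h_left=-1, h_right=-1, diff=0 [OK], height=0
  node 41: h_left=0, h_right=-1, diff=1 [OK], height=1
  node 16: h_left=1, h_right=1, diff=0 [OK], height=2
All nodes satisfy the balance condition.
Result: Balanced


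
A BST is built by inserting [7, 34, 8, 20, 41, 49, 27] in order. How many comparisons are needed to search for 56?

Search path for 56: 7 -> 34 -> 41 -> 49
Found: False
Comparisons: 4


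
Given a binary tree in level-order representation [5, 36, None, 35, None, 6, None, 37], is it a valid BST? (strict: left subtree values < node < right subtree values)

Level-order array: [5, 36, None, 35, None, 6, None, 37]
Validate using subtree bounds (lo, hi): at each node, require lo < value < hi,
then recurse left with hi=value and right with lo=value.
Preorder trace (stopping at first violation):
  at node 5 with bounds (-inf, +inf): OK
  at node 36 with bounds (-inf, 5): VIOLATION
Node 36 violates its bound: not (-inf < 36 < 5).
Result: Not a valid BST


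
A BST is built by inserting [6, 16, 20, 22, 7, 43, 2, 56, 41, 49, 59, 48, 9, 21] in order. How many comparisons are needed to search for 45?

Search path for 45: 6 -> 16 -> 20 -> 22 -> 43 -> 56 -> 49 -> 48
Found: False
Comparisons: 8


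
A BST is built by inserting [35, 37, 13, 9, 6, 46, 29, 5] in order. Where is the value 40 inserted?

Starting tree (level order): [35, 13, 37, 9, 29, None, 46, 6, None, None, None, None, None, 5]
Insertion path: 35 -> 37 -> 46
Result: insert 40 as left child of 46
Final tree (level order): [35, 13, 37, 9, 29, None, 46, 6, None, None, None, 40, None, 5]


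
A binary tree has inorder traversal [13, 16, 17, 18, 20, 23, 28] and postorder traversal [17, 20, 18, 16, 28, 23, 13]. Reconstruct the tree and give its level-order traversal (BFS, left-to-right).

Inorder:   [13, 16, 17, 18, 20, 23, 28]
Postorder: [17, 20, 18, 16, 28, 23, 13]
Algorithm: postorder visits root last, so walk postorder right-to-left;
each value is the root of the current inorder slice — split it at that
value, recurse on the right subtree first, then the left.
Recursive splits:
  root=13; inorder splits into left=[], right=[16, 17, 18, 20, 23, 28]
  root=23; inorder splits into left=[16, 17, 18, 20], right=[28]
  root=28; inorder splits into left=[], right=[]
  root=16; inorder splits into left=[], right=[17, 18, 20]
  root=18; inorder splits into left=[17], right=[20]
  root=20; inorder splits into left=[], right=[]
  root=17; inorder splits into left=[], right=[]
Reconstructed level-order: [13, 23, 16, 28, 18, 17, 20]


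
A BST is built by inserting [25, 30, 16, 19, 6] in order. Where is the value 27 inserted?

Starting tree (level order): [25, 16, 30, 6, 19]
Insertion path: 25 -> 30
Result: insert 27 as left child of 30
Final tree (level order): [25, 16, 30, 6, 19, 27]


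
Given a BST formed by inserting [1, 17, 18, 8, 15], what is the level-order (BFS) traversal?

Tree insertion order: [1, 17, 18, 8, 15]
Tree (level-order array): [1, None, 17, 8, 18, None, 15]
BFS from the root, enqueuing left then right child of each popped node:
  queue [1] -> pop 1, enqueue [17], visited so far: [1]
  queue [17] -> pop 17, enqueue [8, 18], visited so far: [1, 17]
  queue [8, 18] -> pop 8, enqueue [15], visited so far: [1, 17, 8]
  queue [18, 15] -> pop 18, enqueue [none], visited so far: [1, 17, 8, 18]
  queue [15] -> pop 15, enqueue [none], visited so far: [1, 17, 8, 18, 15]
Result: [1, 17, 8, 18, 15]


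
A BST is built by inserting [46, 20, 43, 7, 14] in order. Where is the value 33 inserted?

Starting tree (level order): [46, 20, None, 7, 43, None, 14]
Insertion path: 46 -> 20 -> 43
Result: insert 33 as left child of 43
Final tree (level order): [46, 20, None, 7, 43, None, 14, 33]


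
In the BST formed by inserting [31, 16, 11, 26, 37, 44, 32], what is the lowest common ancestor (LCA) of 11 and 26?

Tree insertion order: [31, 16, 11, 26, 37, 44, 32]
Tree (level-order array): [31, 16, 37, 11, 26, 32, 44]
In a BST, the LCA of p=11, q=26 is the first node v on the
root-to-leaf path with p <= v <= q (go left if both < v, right if both > v).
Walk from root:
  at 31: both 11 and 26 < 31, go left
  at 16: 11 <= 16 <= 26, this is the LCA
LCA = 16


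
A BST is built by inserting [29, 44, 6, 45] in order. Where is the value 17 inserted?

Starting tree (level order): [29, 6, 44, None, None, None, 45]
Insertion path: 29 -> 6
Result: insert 17 as right child of 6
Final tree (level order): [29, 6, 44, None, 17, None, 45]


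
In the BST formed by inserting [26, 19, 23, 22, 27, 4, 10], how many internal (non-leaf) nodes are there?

Tree built from: [26, 19, 23, 22, 27, 4, 10]
Tree (level-order array): [26, 19, 27, 4, 23, None, None, None, 10, 22]
Rule: An internal node has at least one child.
Per-node child counts:
  node 26: 2 child(ren)
  node 19: 2 child(ren)
  node 4: 1 child(ren)
  node 10: 0 child(ren)
  node 23: 1 child(ren)
  node 22: 0 child(ren)
  node 27: 0 child(ren)
Matching nodes: [26, 19, 4, 23]
Count of internal (non-leaf) nodes: 4


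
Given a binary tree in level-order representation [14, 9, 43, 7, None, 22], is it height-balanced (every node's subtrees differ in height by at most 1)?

Tree (level-order array): [14, 9, 43, 7, None, 22]
Definition: a tree is height-balanced if, at every node, |h(left) - h(right)| <= 1 (empty subtree has height -1).
Bottom-up per-node check:
  node 7: h_left=-1, h_right=-1, diff=0 [OK], height=0
  node 9: h_left=0, h_right=-1, diff=1 [OK], height=1
  node 22: h_left=-1, h_right=-1, diff=0 [OK], height=0
  node 43: h_left=0, h_right=-1, diff=1 [OK], height=1
  node 14: h_left=1, h_right=1, diff=0 [OK], height=2
All nodes satisfy the balance condition.
Result: Balanced


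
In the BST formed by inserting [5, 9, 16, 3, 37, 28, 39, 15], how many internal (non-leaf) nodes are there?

Tree built from: [5, 9, 16, 3, 37, 28, 39, 15]
Tree (level-order array): [5, 3, 9, None, None, None, 16, 15, 37, None, None, 28, 39]
Rule: An internal node has at least one child.
Per-node child counts:
  node 5: 2 child(ren)
  node 3: 0 child(ren)
  node 9: 1 child(ren)
  node 16: 2 child(ren)
  node 15: 0 child(ren)
  node 37: 2 child(ren)
  node 28: 0 child(ren)
  node 39: 0 child(ren)
Matching nodes: [5, 9, 16, 37]
Count of internal (non-leaf) nodes: 4


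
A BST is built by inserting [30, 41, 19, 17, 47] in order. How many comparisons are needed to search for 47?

Search path for 47: 30 -> 41 -> 47
Found: True
Comparisons: 3


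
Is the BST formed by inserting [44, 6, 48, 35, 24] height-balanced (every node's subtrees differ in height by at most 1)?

Tree (level-order array): [44, 6, 48, None, 35, None, None, 24]
Definition: a tree is height-balanced if, at every node, |h(left) - h(right)| <= 1 (empty subtree has height -1).
Bottom-up per-node check:
  node 24: h_left=-1, h_right=-1, diff=0 [OK], height=0
  node 35: h_left=0, h_right=-1, diff=1 [OK], height=1
  node 6: h_left=-1, h_right=1, diff=2 [FAIL (|-1-1|=2 > 1)], height=2
  node 48: h_left=-1, h_right=-1, diff=0 [OK], height=0
  node 44: h_left=2, h_right=0, diff=2 [FAIL (|2-0|=2 > 1)], height=3
Node 6 violates the condition: |-1 - 1| = 2 > 1.
Result: Not balanced


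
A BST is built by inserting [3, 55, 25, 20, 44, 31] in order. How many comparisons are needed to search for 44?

Search path for 44: 3 -> 55 -> 25 -> 44
Found: True
Comparisons: 4


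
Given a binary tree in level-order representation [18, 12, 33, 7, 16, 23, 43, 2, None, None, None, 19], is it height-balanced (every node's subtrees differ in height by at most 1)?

Tree (level-order array): [18, 12, 33, 7, 16, 23, 43, 2, None, None, None, 19]
Definition: a tree is height-balanced if, at every node, |h(left) - h(right)| <= 1 (empty subtree has height -1).
Bottom-up per-node check:
  node 2: h_left=-1, h_right=-1, diff=0 [OK], height=0
  node 7: h_left=0, h_right=-1, diff=1 [OK], height=1
  node 16: h_left=-1, h_right=-1, diff=0 [OK], height=0
  node 12: h_left=1, h_right=0, diff=1 [OK], height=2
  node 19: h_left=-1, h_right=-1, diff=0 [OK], height=0
  node 23: h_left=0, h_right=-1, diff=1 [OK], height=1
  node 43: h_left=-1, h_right=-1, diff=0 [OK], height=0
  node 33: h_left=1, h_right=0, diff=1 [OK], height=2
  node 18: h_left=2, h_right=2, diff=0 [OK], height=3
All nodes satisfy the balance condition.
Result: Balanced


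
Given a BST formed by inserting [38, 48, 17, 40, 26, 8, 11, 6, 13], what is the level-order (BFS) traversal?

Tree insertion order: [38, 48, 17, 40, 26, 8, 11, 6, 13]
Tree (level-order array): [38, 17, 48, 8, 26, 40, None, 6, 11, None, None, None, None, None, None, None, 13]
BFS from the root, enqueuing left then right child of each popped node:
  queue [38] -> pop 38, enqueue [17, 48], visited so far: [38]
  queue [17, 48] -> pop 17, enqueue [8, 26], visited so far: [38, 17]
  queue [48, 8, 26] -> pop 48, enqueue [40], visited so far: [38, 17, 48]
  queue [8, 26, 40] -> pop 8, enqueue [6, 11], visited so far: [38, 17, 48, 8]
  queue [26, 40, 6, 11] -> pop 26, enqueue [none], visited so far: [38, 17, 48, 8, 26]
  queue [40, 6, 11] -> pop 40, enqueue [none], visited so far: [38, 17, 48, 8, 26, 40]
  queue [6, 11] -> pop 6, enqueue [none], visited so far: [38, 17, 48, 8, 26, 40, 6]
  queue [11] -> pop 11, enqueue [13], visited so far: [38, 17, 48, 8, 26, 40, 6, 11]
  queue [13] -> pop 13, enqueue [none], visited so far: [38, 17, 48, 8, 26, 40, 6, 11, 13]
Result: [38, 17, 48, 8, 26, 40, 6, 11, 13]


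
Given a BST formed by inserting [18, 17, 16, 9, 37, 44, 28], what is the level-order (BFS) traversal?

Tree insertion order: [18, 17, 16, 9, 37, 44, 28]
Tree (level-order array): [18, 17, 37, 16, None, 28, 44, 9]
BFS from the root, enqueuing left then right child of each popped node:
  queue [18] -> pop 18, enqueue [17, 37], visited so far: [18]
  queue [17, 37] -> pop 17, enqueue [16], visited so far: [18, 17]
  queue [37, 16] -> pop 37, enqueue [28, 44], visited so far: [18, 17, 37]
  queue [16, 28, 44] -> pop 16, enqueue [9], visited so far: [18, 17, 37, 16]
  queue [28, 44, 9] -> pop 28, enqueue [none], visited so far: [18, 17, 37, 16, 28]
  queue [44, 9] -> pop 44, enqueue [none], visited so far: [18, 17, 37, 16, 28, 44]
  queue [9] -> pop 9, enqueue [none], visited so far: [18, 17, 37, 16, 28, 44, 9]
Result: [18, 17, 37, 16, 28, 44, 9]


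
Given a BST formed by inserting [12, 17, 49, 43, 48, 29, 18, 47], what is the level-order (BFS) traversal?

Tree insertion order: [12, 17, 49, 43, 48, 29, 18, 47]
Tree (level-order array): [12, None, 17, None, 49, 43, None, 29, 48, 18, None, 47]
BFS from the root, enqueuing left then right child of each popped node:
  queue [12] -> pop 12, enqueue [17], visited so far: [12]
  queue [17] -> pop 17, enqueue [49], visited so far: [12, 17]
  queue [49] -> pop 49, enqueue [43], visited so far: [12, 17, 49]
  queue [43] -> pop 43, enqueue [29, 48], visited so far: [12, 17, 49, 43]
  queue [29, 48] -> pop 29, enqueue [18], visited so far: [12, 17, 49, 43, 29]
  queue [48, 18] -> pop 48, enqueue [47], visited so far: [12, 17, 49, 43, 29, 48]
  queue [18, 47] -> pop 18, enqueue [none], visited so far: [12, 17, 49, 43, 29, 48, 18]
  queue [47] -> pop 47, enqueue [none], visited so far: [12, 17, 49, 43, 29, 48, 18, 47]
Result: [12, 17, 49, 43, 29, 48, 18, 47]


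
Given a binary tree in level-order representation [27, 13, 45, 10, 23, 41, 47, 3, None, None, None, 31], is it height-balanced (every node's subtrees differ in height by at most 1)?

Tree (level-order array): [27, 13, 45, 10, 23, 41, 47, 3, None, None, None, 31]
Definition: a tree is height-balanced if, at every node, |h(left) - h(right)| <= 1 (empty subtree has height -1).
Bottom-up per-node check:
  node 3: h_left=-1, h_right=-1, diff=0 [OK], height=0
  node 10: h_left=0, h_right=-1, diff=1 [OK], height=1
  node 23: h_left=-1, h_right=-1, diff=0 [OK], height=0
  node 13: h_left=1, h_right=0, diff=1 [OK], height=2
  node 31: h_left=-1, h_right=-1, diff=0 [OK], height=0
  node 41: h_left=0, h_right=-1, diff=1 [OK], height=1
  node 47: h_left=-1, h_right=-1, diff=0 [OK], height=0
  node 45: h_left=1, h_right=0, diff=1 [OK], height=2
  node 27: h_left=2, h_right=2, diff=0 [OK], height=3
All nodes satisfy the balance condition.
Result: Balanced


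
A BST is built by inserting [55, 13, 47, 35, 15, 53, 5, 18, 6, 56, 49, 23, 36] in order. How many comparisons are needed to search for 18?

Search path for 18: 55 -> 13 -> 47 -> 35 -> 15 -> 18
Found: True
Comparisons: 6


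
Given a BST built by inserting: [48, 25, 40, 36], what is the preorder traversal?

Tree insertion order: [48, 25, 40, 36]
Tree (level-order array): [48, 25, None, None, 40, 36]
Preorder traversal: [48, 25, 40, 36]


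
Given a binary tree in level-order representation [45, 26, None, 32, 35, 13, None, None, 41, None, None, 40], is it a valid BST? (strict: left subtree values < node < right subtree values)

Level-order array: [45, 26, None, 32, 35, 13, None, None, 41, None, None, 40]
Validate using subtree bounds (lo, hi): at each node, require lo < value < hi,
then recurse left with hi=value and right with lo=value.
Preorder trace (stopping at first violation):
  at node 45 with bounds (-inf, +inf): OK
  at node 26 with bounds (-inf, 45): OK
  at node 32 with bounds (-inf, 26): VIOLATION
Node 32 violates its bound: not (-inf < 32 < 26).
Result: Not a valid BST


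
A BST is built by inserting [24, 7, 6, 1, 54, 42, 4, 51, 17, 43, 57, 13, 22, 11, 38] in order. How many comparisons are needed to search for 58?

Search path for 58: 24 -> 54 -> 57
Found: False
Comparisons: 3


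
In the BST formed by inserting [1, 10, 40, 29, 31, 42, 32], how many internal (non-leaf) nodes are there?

Tree built from: [1, 10, 40, 29, 31, 42, 32]
Tree (level-order array): [1, None, 10, None, 40, 29, 42, None, 31, None, None, None, 32]
Rule: An internal node has at least one child.
Per-node child counts:
  node 1: 1 child(ren)
  node 10: 1 child(ren)
  node 40: 2 child(ren)
  node 29: 1 child(ren)
  node 31: 1 child(ren)
  node 32: 0 child(ren)
  node 42: 0 child(ren)
Matching nodes: [1, 10, 40, 29, 31]
Count of internal (non-leaf) nodes: 5


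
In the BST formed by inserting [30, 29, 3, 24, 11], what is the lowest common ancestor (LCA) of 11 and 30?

Tree insertion order: [30, 29, 3, 24, 11]
Tree (level-order array): [30, 29, None, 3, None, None, 24, 11]
In a BST, the LCA of p=11, q=30 is the first node v on the
root-to-leaf path with p <= v <= q (go left if both < v, right if both > v).
Walk from root:
  at 30: 11 <= 30 <= 30, this is the LCA
LCA = 30


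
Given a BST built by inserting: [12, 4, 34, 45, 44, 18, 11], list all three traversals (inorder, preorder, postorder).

Tree insertion order: [12, 4, 34, 45, 44, 18, 11]
Tree (level-order array): [12, 4, 34, None, 11, 18, 45, None, None, None, None, 44]
Inorder (L, root, R): [4, 11, 12, 18, 34, 44, 45]
Preorder (root, L, R): [12, 4, 11, 34, 18, 45, 44]
Postorder (L, R, root): [11, 4, 18, 44, 45, 34, 12]


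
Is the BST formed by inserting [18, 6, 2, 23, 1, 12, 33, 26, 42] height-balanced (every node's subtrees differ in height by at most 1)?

Tree (level-order array): [18, 6, 23, 2, 12, None, 33, 1, None, None, None, 26, 42]
Definition: a tree is height-balanced if, at every node, |h(left) - h(right)| <= 1 (empty subtree has height -1).
Bottom-up per-node check:
  node 1: h_left=-1, h_right=-1, diff=0 [OK], height=0
  node 2: h_left=0, h_right=-1, diff=1 [OK], height=1
  node 12: h_left=-1, h_right=-1, diff=0 [OK], height=0
  node 6: h_left=1, h_right=0, diff=1 [OK], height=2
  node 26: h_left=-1, h_right=-1, diff=0 [OK], height=0
  node 42: h_left=-1, h_right=-1, diff=0 [OK], height=0
  node 33: h_left=0, h_right=0, diff=0 [OK], height=1
  node 23: h_left=-1, h_right=1, diff=2 [FAIL (|-1-1|=2 > 1)], height=2
  node 18: h_left=2, h_right=2, diff=0 [OK], height=3
Node 23 violates the condition: |-1 - 1| = 2 > 1.
Result: Not balanced


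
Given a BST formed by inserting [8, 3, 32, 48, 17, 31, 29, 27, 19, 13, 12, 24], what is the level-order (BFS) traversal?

Tree insertion order: [8, 3, 32, 48, 17, 31, 29, 27, 19, 13, 12, 24]
Tree (level-order array): [8, 3, 32, None, None, 17, 48, 13, 31, None, None, 12, None, 29, None, None, None, 27, None, 19, None, None, 24]
BFS from the root, enqueuing left then right child of each popped node:
  queue [8] -> pop 8, enqueue [3, 32], visited so far: [8]
  queue [3, 32] -> pop 3, enqueue [none], visited so far: [8, 3]
  queue [32] -> pop 32, enqueue [17, 48], visited so far: [8, 3, 32]
  queue [17, 48] -> pop 17, enqueue [13, 31], visited so far: [8, 3, 32, 17]
  queue [48, 13, 31] -> pop 48, enqueue [none], visited so far: [8, 3, 32, 17, 48]
  queue [13, 31] -> pop 13, enqueue [12], visited so far: [8, 3, 32, 17, 48, 13]
  queue [31, 12] -> pop 31, enqueue [29], visited so far: [8, 3, 32, 17, 48, 13, 31]
  queue [12, 29] -> pop 12, enqueue [none], visited so far: [8, 3, 32, 17, 48, 13, 31, 12]
  queue [29] -> pop 29, enqueue [27], visited so far: [8, 3, 32, 17, 48, 13, 31, 12, 29]
  queue [27] -> pop 27, enqueue [19], visited so far: [8, 3, 32, 17, 48, 13, 31, 12, 29, 27]
  queue [19] -> pop 19, enqueue [24], visited so far: [8, 3, 32, 17, 48, 13, 31, 12, 29, 27, 19]
  queue [24] -> pop 24, enqueue [none], visited so far: [8, 3, 32, 17, 48, 13, 31, 12, 29, 27, 19, 24]
Result: [8, 3, 32, 17, 48, 13, 31, 12, 29, 27, 19, 24]


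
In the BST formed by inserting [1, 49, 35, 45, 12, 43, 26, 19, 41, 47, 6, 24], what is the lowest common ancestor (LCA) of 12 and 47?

Tree insertion order: [1, 49, 35, 45, 12, 43, 26, 19, 41, 47, 6, 24]
Tree (level-order array): [1, None, 49, 35, None, 12, 45, 6, 26, 43, 47, None, None, 19, None, 41, None, None, None, None, 24]
In a BST, the LCA of p=12, q=47 is the first node v on the
root-to-leaf path with p <= v <= q (go left if both < v, right if both > v).
Walk from root:
  at 1: both 12 and 47 > 1, go right
  at 49: both 12 and 47 < 49, go left
  at 35: 12 <= 35 <= 47, this is the LCA
LCA = 35


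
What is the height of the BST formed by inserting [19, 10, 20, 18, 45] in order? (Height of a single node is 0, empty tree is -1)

Insertion order: [19, 10, 20, 18, 45]
Tree (level-order array): [19, 10, 20, None, 18, None, 45]
Compute height bottom-up (empty subtree = -1):
  height(18) = 1 + max(-1, -1) = 0
  height(10) = 1 + max(-1, 0) = 1
  height(45) = 1 + max(-1, -1) = 0
  height(20) = 1 + max(-1, 0) = 1
  height(19) = 1 + max(1, 1) = 2
Height = 2


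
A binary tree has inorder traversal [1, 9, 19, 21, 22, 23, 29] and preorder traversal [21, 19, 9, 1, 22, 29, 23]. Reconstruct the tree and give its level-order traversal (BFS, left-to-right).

Inorder:  [1, 9, 19, 21, 22, 23, 29]
Preorder: [21, 19, 9, 1, 22, 29, 23]
Algorithm: preorder visits root first, so consume preorder in order;
for each root, split the current inorder slice at that value into
left-subtree inorder and right-subtree inorder, then recurse.
Recursive splits:
  root=21; inorder splits into left=[1, 9, 19], right=[22, 23, 29]
  root=19; inorder splits into left=[1, 9], right=[]
  root=9; inorder splits into left=[1], right=[]
  root=1; inorder splits into left=[], right=[]
  root=22; inorder splits into left=[], right=[23, 29]
  root=29; inorder splits into left=[23], right=[]
  root=23; inorder splits into left=[], right=[]
Reconstructed level-order: [21, 19, 22, 9, 29, 1, 23]


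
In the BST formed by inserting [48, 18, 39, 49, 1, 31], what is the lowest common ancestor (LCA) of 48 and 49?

Tree insertion order: [48, 18, 39, 49, 1, 31]
Tree (level-order array): [48, 18, 49, 1, 39, None, None, None, None, 31]
In a BST, the LCA of p=48, q=49 is the first node v on the
root-to-leaf path with p <= v <= q (go left if both < v, right if both > v).
Walk from root:
  at 48: 48 <= 48 <= 49, this is the LCA
LCA = 48


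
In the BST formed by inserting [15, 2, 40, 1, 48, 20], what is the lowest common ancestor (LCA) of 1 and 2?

Tree insertion order: [15, 2, 40, 1, 48, 20]
Tree (level-order array): [15, 2, 40, 1, None, 20, 48]
In a BST, the LCA of p=1, q=2 is the first node v on the
root-to-leaf path with p <= v <= q (go left if both < v, right if both > v).
Walk from root:
  at 15: both 1 and 2 < 15, go left
  at 2: 1 <= 2 <= 2, this is the LCA
LCA = 2


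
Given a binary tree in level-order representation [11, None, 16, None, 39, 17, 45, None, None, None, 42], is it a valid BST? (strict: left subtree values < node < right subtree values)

Level-order array: [11, None, 16, None, 39, 17, 45, None, None, None, 42]
Validate using subtree bounds (lo, hi): at each node, require lo < value < hi,
then recurse left with hi=value and right with lo=value.
Preorder trace (stopping at first violation):
  at node 11 with bounds (-inf, +inf): OK
  at node 16 with bounds (11, +inf): OK
  at node 39 with bounds (16, +inf): OK
  at node 17 with bounds (16, 39): OK
  at node 45 with bounds (39, +inf): OK
  at node 42 with bounds (45, +inf): VIOLATION
Node 42 violates its bound: not (45 < 42 < +inf).
Result: Not a valid BST


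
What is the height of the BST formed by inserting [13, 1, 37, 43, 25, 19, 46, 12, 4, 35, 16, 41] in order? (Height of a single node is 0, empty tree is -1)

Insertion order: [13, 1, 37, 43, 25, 19, 46, 12, 4, 35, 16, 41]
Tree (level-order array): [13, 1, 37, None, 12, 25, 43, 4, None, 19, 35, 41, 46, None, None, 16]
Compute height bottom-up (empty subtree = -1):
  height(4) = 1 + max(-1, -1) = 0
  height(12) = 1 + max(0, -1) = 1
  height(1) = 1 + max(-1, 1) = 2
  height(16) = 1 + max(-1, -1) = 0
  height(19) = 1 + max(0, -1) = 1
  height(35) = 1 + max(-1, -1) = 0
  height(25) = 1 + max(1, 0) = 2
  height(41) = 1 + max(-1, -1) = 0
  height(46) = 1 + max(-1, -1) = 0
  height(43) = 1 + max(0, 0) = 1
  height(37) = 1 + max(2, 1) = 3
  height(13) = 1 + max(2, 3) = 4
Height = 4


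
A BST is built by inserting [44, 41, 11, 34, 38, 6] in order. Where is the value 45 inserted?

Starting tree (level order): [44, 41, None, 11, None, 6, 34, None, None, None, 38]
Insertion path: 44
Result: insert 45 as right child of 44
Final tree (level order): [44, 41, 45, 11, None, None, None, 6, 34, None, None, None, 38]


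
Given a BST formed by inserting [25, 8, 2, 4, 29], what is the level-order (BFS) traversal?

Tree insertion order: [25, 8, 2, 4, 29]
Tree (level-order array): [25, 8, 29, 2, None, None, None, None, 4]
BFS from the root, enqueuing left then right child of each popped node:
  queue [25] -> pop 25, enqueue [8, 29], visited so far: [25]
  queue [8, 29] -> pop 8, enqueue [2], visited so far: [25, 8]
  queue [29, 2] -> pop 29, enqueue [none], visited so far: [25, 8, 29]
  queue [2] -> pop 2, enqueue [4], visited so far: [25, 8, 29, 2]
  queue [4] -> pop 4, enqueue [none], visited so far: [25, 8, 29, 2, 4]
Result: [25, 8, 29, 2, 4]


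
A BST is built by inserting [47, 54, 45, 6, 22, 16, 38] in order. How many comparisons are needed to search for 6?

Search path for 6: 47 -> 45 -> 6
Found: True
Comparisons: 3
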